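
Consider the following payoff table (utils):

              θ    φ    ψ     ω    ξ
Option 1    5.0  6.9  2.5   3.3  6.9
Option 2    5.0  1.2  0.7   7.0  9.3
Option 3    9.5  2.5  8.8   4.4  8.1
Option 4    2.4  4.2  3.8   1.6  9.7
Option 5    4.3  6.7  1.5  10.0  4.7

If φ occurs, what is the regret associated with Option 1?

0.0

Best payoff under φ is 6.9.
Regret = 6.9 − 6.9 = 0.0.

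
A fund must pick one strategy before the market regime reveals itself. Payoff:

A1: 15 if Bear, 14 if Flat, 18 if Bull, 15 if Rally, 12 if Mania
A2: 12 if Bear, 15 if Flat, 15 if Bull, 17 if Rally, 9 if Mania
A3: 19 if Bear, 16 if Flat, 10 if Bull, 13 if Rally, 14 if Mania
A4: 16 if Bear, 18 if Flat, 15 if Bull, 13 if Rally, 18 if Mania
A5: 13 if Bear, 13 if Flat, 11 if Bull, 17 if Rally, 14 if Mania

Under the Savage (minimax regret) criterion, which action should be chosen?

Column bests: Bear=19, Flat=18, Bull=18, Rally=17, Mania=18.
A1 regrets: 4, 4, 0, 2, 6 → max 6
A2 regrets: 7, 3, 3, 0, 9 → max 9
A3 regrets: 0, 2, 8, 4, 4 → max 8
A4 regrets: 3, 0, 3, 4, 0 → max 4
A5 regrets: 6, 5, 7, 0, 4 → max 7
Smallest max regret = 4 → A4.

A4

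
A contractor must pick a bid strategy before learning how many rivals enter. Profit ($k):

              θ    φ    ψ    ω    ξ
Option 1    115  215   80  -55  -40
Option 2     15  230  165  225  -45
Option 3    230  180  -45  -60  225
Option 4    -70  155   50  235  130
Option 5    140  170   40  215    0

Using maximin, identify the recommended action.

Row minima: Option 1=-55, Option 2=-45, Option 3=-60, Option 4=-70, Option 5=0
Best worst-case = 0 → Option 5.

Option 5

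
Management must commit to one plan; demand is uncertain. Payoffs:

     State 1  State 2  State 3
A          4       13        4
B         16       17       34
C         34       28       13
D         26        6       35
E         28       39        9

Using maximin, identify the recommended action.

B

Row minima: A=4, B=16, C=13, D=6, E=9
Best worst-case = 16 → B.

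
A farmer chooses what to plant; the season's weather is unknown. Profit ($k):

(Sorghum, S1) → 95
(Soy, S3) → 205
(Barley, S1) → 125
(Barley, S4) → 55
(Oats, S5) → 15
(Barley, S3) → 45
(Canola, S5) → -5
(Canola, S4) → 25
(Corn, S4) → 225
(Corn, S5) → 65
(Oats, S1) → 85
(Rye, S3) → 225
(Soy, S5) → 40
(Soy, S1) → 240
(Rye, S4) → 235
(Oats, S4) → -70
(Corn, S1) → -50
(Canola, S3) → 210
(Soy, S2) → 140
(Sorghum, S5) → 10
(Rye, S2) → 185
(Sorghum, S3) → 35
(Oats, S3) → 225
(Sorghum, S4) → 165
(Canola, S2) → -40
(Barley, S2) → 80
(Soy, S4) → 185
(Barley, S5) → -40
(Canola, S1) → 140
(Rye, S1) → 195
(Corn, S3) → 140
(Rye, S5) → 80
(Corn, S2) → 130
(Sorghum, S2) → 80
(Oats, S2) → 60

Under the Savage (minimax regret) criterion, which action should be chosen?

Rye

Column bests: S1=240, S2=185, S3=225, S4=235, S5=80.
Barley regrets: 115, 105, 180, 180, 120 → max 180
Corn regrets: 290, 55, 85, 10, 15 → max 290
Sorghum regrets: 145, 105, 190, 70, 70 → max 190
Canola regrets: 100, 225, 15, 210, 85 → max 225
Rye regrets: 45, 0, 0, 0, 0 → max 45
Oats regrets: 155, 125, 0, 305, 65 → max 305
Soy regrets: 0, 45, 20, 50, 40 → max 50
Smallest max regret = 45 → Rye.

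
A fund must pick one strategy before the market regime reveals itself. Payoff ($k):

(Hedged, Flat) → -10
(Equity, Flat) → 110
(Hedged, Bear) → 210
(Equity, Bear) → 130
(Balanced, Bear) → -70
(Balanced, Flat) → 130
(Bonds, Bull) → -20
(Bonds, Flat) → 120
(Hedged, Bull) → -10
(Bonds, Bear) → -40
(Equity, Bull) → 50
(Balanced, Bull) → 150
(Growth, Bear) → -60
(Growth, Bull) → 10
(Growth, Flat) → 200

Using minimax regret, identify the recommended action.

Equity

Column bests: Bear=210, Flat=200, Bull=150.
Bonds regrets: 250, 80, 170 → max 250
Hedged regrets: 0, 210, 160 → max 210
Growth regrets: 270, 0, 140 → max 270
Balanced regrets: 280, 70, 0 → max 280
Equity regrets: 80, 90, 100 → max 100
Smallest max regret = 100 → Equity.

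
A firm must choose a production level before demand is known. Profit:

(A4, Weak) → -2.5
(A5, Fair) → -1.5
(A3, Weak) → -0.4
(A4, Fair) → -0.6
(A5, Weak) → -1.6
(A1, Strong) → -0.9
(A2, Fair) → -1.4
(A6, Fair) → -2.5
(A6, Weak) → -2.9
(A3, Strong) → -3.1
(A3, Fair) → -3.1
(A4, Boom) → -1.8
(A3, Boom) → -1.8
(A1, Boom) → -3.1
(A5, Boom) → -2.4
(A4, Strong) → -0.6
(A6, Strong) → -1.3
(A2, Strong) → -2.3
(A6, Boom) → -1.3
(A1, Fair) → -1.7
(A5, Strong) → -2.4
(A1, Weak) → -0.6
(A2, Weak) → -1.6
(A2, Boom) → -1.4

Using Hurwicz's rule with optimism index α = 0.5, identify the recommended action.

A4

A1: 0.5·(-0.6) + 0.5·(-3.1) = -1.85
A2: 0.5·(-1.4) + 0.5·(-2.3) = -1.85
A3: 0.5·(-0.4) + 0.5·(-3.1) = -1.75
A4: 0.5·(-0.6) + 0.5·(-2.5) = -1.55
A5: 0.5·(-1.5) + 0.5·(-2.4) = -1.95
A6: 0.5·(-1.3) + 0.5·(-2.9) = -2.1
Highest Hurwicz score = -1.55 → A4.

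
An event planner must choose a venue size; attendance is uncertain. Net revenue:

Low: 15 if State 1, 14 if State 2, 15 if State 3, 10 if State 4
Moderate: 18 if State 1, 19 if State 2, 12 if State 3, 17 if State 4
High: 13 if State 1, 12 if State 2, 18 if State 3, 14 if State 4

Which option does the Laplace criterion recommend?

Moderate

Row averages: Low=13.5, Moderate=16.5, High=14.25
Highest average = 16.5 → Moderate.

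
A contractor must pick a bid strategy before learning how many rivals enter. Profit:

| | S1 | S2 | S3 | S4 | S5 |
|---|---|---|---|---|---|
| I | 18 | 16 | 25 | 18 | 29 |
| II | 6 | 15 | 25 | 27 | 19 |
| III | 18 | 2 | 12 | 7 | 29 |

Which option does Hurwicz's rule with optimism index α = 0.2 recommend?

I: 0.2·29 + 0.8·16 = 18.6
II: 0.2·27 + 0.8·6 = 10.2
III: 0.2·29 + 0.8·2 = 7.4
Highest Hurwicz score = 18.6 → I.

I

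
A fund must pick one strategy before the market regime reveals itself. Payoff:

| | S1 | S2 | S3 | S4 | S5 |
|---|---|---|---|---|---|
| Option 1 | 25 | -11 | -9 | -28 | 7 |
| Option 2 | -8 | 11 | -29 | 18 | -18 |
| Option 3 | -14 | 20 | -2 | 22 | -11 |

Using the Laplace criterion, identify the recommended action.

Option 3

Row averages: Option 1=-3.2, Option 2=-5.2, Option 3=3
Highest average = 3 → Option 3.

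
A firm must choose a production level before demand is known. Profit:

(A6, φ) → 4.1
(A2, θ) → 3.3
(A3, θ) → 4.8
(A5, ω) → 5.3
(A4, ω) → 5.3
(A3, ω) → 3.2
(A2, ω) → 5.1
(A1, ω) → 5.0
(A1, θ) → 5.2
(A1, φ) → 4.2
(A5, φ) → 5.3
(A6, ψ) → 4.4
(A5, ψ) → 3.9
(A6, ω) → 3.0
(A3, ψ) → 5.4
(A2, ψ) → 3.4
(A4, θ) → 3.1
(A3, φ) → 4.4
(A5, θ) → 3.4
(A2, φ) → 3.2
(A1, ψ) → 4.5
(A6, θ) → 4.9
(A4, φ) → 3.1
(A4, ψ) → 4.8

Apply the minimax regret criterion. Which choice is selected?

Column bests: θ=5.2, φ=5.3, ψ=5.4, ω=5.3.
A1 regrets: 0.0, 1.1, 0.9, 0.3 → max 1.1
A2 regrets: 1.9, 2.1, 2.0, 0.2 → max 2.1
A3 regrets: 0.4, 0.9, 0.0, 2.1 → max 2.1
A4 regrets: 2.1, 2.2, 0.6, 0.0 → max 2.2
A5 regrets: 1.8, 0.0, 1.5, 0.0 → max 1.8
A6 regrets: 0.3, 1.2, 1.0, 2.3 → max 2.3
Smallest max regret = 1.1 → A1.

A1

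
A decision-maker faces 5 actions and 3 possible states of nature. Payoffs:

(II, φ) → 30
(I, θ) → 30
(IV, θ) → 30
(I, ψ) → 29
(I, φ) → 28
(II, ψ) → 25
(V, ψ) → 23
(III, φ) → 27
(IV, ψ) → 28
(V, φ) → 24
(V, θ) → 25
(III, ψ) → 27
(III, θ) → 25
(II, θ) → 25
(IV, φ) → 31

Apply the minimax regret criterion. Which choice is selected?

IV

Column bests: θ=30, φ=31, ψ=29.
I regrets: 0, 3, 0 → max 3
II regrets: 5, 1, 4 → max 5
III regrets: 5, 4, 2 → max 5
IV regrets: 0, 0, 1 → max 1
V regrets: 5, 7, 6 → max 7
Smallest max regret = 1 → IV.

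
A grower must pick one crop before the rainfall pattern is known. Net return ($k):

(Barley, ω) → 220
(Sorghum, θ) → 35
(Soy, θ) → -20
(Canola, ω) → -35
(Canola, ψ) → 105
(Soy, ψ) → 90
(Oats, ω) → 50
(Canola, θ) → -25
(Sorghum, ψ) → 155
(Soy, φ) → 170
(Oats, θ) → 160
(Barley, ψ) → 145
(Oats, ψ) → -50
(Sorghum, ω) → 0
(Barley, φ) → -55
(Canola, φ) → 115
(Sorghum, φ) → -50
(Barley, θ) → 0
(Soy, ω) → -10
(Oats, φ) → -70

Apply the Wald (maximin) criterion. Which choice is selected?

Row minima: Barley=-55, Sorghum=-50, Canola=-35, Oats=-70, Soy=-20
Best worst-case = -20 → Soy.

Soy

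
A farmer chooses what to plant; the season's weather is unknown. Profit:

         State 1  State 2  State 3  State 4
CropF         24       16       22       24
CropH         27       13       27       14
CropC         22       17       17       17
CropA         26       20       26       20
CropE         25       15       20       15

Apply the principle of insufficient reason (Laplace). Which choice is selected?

Row averages: CropF=21.5, CropH=20.25, CropC=18.25, CropA=23, CropE=18.75
Highest average = 23 → CropA.

CropA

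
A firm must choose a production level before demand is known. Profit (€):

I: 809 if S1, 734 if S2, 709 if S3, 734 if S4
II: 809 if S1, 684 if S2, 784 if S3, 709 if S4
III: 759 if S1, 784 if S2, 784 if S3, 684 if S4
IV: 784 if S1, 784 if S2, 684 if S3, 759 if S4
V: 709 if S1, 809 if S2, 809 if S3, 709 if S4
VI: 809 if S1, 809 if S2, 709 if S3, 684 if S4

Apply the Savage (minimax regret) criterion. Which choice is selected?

Column bests: S1=809, S2=809, S3=809, S4=759.
I regrets: 0, 75, 100, 25 → max 100
II regrets: 0, 125, 25, 50 → max 125
III regrets: 50, 25, 25, 75 → max 75
IV regrets: 25, 25, 125, 0 → max 125
V regrets: 100, 0, 0, 50 → max 100
VI regrets: 0, 0, 100, 75 → max 100
Smallest max regret = 75 → III.

III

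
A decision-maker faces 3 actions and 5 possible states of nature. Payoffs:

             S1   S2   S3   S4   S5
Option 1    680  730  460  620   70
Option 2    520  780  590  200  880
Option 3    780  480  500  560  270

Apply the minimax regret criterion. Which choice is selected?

Column bests: S1=780, S2=780, S3=590, S4=620, S5=880.
Option 1 regrets: 100, 50, 130, 0, 810 → max 810
Option 2 regrets: 260, 0, 0, 420, 0 → max 420
Option 3 regrets: 0, 300, 90, 60, 610 → max 610
Smallest max regret = 420 → Option 2.

Option 2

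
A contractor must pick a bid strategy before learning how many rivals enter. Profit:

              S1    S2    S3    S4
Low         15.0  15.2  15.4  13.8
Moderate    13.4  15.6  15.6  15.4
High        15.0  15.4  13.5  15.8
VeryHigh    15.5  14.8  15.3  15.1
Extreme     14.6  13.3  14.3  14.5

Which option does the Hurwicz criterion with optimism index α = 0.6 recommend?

Low: 0.6·15.4 + 0.4·13.8 = 14.76
Moderate: 0.6·15.6 + 0.4·13.4 = 14.72
High: 0.6·15.8 + 0.4·13.5 = 14.88
VeryHigh: 0.6·15.5 + 0.4·14.8 = 15.22
Extreme: 0.6·14.6 + 0.4·13.3 = 14.08
Highest Hurwicz score = 15.22 → VeryHigh.

VeryHigh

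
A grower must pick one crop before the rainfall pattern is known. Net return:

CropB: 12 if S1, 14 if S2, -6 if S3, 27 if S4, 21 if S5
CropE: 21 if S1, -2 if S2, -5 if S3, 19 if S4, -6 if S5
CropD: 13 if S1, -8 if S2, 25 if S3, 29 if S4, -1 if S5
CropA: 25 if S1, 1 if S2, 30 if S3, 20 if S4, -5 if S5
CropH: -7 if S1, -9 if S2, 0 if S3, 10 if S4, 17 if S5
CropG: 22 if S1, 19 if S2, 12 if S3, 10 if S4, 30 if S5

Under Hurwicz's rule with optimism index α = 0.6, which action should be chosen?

CropB: 0.6·27 + 0.4·(-6) = 13.8
CropE: 0.6·21 + 0.4·(-6) = 10.2
CropD: 0.6·29 + 0.4·(-8) = 14.2
CropA: 0.6·30 + 0.4·(-5) = 16
CropH: 0.6·17 + 0.4·(-9) = 6.6
CropG: 0.6·30 + 0.4·10 = 22
Highest Hurwicz score = 22 → CropG.

CropG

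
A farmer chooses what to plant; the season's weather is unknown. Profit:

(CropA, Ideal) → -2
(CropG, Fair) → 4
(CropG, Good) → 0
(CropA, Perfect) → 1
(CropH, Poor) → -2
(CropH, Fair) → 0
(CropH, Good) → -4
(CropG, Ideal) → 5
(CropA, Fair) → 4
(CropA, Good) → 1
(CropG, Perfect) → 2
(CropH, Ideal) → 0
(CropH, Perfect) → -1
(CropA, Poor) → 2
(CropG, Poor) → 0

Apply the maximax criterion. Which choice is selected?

Row maxima: CropG=5, CropH=0, CropA=4
Best best-case = 5 → CropG.

CropG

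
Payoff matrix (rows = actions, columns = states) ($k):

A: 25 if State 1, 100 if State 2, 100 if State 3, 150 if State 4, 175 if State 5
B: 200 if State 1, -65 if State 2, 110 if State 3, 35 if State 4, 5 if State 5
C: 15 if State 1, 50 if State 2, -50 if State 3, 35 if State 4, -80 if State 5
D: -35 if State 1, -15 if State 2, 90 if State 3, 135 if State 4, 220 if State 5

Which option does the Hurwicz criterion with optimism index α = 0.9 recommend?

A: 0.9·175 + 0.1·25 = 160
B: 0.9·200 + 0.1·(-65) = 173.5
C: 0.9·50 + 0.1·(-80) = 37
D: 0.9·220 + 0.1·(-35) = 194.5
Highest Hurwicz score = 194.5 → D.

D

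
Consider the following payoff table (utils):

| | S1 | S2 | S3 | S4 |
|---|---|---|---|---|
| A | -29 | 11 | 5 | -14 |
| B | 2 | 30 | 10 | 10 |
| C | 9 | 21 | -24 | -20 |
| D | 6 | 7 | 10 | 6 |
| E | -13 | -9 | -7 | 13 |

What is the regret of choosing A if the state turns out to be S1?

38

Best payoff under S1 is 9.
Regret = 9 − (-29) = 38.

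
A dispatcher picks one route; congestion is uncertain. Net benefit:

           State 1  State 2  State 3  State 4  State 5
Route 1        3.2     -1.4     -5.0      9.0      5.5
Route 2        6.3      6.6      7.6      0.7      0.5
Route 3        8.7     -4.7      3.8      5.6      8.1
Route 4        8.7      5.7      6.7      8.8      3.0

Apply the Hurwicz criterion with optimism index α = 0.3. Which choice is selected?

Route 1: 0.3·9.0 + 0.7·(-5.0) = -0.8
Route 2: 0.3·7.6 + 0.7·0.5 = 2.63
Route 3: 0.3·8.7 + 0.7·(-4.7) = -0.68
Route 4: 0.3·8.8 + 0.7·3.0 = 4.74
Highest Hurwicz score = 4.74 → Route 4.

Route 4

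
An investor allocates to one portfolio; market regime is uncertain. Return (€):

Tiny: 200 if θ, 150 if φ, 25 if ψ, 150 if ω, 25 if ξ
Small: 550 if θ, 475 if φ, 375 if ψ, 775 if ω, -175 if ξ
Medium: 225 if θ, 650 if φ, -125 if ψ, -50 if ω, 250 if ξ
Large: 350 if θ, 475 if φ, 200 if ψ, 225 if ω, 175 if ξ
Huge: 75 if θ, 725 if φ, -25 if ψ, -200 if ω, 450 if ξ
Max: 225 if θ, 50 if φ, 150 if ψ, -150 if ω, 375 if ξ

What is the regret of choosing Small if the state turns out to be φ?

250

Best payoff under φ is 725.
Regret = 725 − 475 = 250.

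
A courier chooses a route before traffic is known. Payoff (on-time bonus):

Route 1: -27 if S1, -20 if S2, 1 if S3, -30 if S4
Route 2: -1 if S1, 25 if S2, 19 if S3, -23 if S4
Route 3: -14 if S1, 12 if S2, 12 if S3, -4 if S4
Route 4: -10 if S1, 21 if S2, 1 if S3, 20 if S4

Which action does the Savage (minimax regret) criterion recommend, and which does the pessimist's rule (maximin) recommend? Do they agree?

minimax regret → Route 4; maximin → Route 4 (agree)

Column bests: S1=-1, S2=25, S3=19, S4=20.
Route 1 regrets: 26, 45, 18, 50 → max 50
Route 2 regrets: 0, 0, 0, 43 → max 43
Route 3 regrets: 13, 13, 7, 24 → max 24
Route 4 regrets: 9, 4, 18, 0 → max 18
Smallest max regret = 18 → Route 4.
Row minima: Route 1=-30, Route 2=-23, Route 3=-14, Route 4=-10
Best worst-case = -10 → Route 4.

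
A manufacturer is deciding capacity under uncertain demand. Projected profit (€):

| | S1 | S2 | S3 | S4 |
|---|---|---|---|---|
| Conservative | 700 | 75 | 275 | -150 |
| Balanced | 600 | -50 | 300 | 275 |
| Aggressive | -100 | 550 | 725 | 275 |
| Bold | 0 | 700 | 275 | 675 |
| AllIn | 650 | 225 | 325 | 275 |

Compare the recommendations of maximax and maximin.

maximax → Aggressive; maximin → AllIn (disagree)

Row maxima: Conservative=700, Balanced=600, Aggressive=725, Bold=700, AllIn=650
Best best-case = 725 → Aggressive.
Row minima: Conservative=-150, Balanced=-50, Aggressive=-100, Bold=0, AllIn=225
Best worst-case = 225 → AllIn.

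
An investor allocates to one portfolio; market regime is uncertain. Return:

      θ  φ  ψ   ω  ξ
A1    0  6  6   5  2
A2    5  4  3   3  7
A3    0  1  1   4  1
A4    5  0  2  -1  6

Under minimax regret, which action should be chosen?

Column bests: θ=5, φ=6, ψ=6, ω=5, ξ=7.
A1 regrets: 5, 0, 0, 0, 5 → max 5
A2 regrets: 0, 2, 3, 2, 0 → max 3
A3 regrets: 5, 5, 5, 1, 6 → max 6
A4 regrets: 0, 6, 4, 6, 1 → max 6
Smallest max regret = 3 → A2.

A2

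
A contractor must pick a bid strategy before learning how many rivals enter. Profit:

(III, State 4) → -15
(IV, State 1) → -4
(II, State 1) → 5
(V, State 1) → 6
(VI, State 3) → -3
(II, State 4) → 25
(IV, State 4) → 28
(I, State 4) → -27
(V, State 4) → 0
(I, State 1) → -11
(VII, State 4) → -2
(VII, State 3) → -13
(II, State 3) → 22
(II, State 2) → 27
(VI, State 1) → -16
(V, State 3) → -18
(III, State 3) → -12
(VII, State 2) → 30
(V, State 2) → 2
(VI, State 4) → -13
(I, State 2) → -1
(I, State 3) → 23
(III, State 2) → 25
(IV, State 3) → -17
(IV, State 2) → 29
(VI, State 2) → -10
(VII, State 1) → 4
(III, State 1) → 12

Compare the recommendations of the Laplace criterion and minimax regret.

laplace → II; minimax regret → II (agree)

Row averages: I=-4, II=19.75, III=2.5, IV=9, V=-2.5, VI=-10.5, VII=4.75
Highest average = 19.75 → II.
Column bests: State 1=12, State 2=30, State 3=23, State 4=28.
I regrets: 23, 31, 0, 55 → max 55
II regrets: 7, 3, 1, 3 → max 7
III regrets: 0, 5, 35, 43 → max 43
IV regrets: 16, 1, 40, 0 → max 40
V regrets: 6, 28, 41, 28 → max 41
VI regrets: 28, 40, 26, 41 → max 41
VII regrets: 8, 0, 36, 30 → max 36
Smallest max regret = 7 → II.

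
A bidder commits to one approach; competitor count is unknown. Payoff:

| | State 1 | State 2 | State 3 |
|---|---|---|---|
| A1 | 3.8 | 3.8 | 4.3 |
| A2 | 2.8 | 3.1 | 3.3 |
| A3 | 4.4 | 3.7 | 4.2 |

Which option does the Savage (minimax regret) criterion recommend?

A3

Column bests: State 1=4.4, State 2=3.8, State 3=4.3.
A1 regrets: 0.6, 0.0, 0.0 → max 0.6
A2 regrets: 1.6, 0.7, 1.0 → max 1.6
A3 regrets: 0.0, 0.1, 0.1 → max 0.1
Smallest max regret = 0.1 → A3.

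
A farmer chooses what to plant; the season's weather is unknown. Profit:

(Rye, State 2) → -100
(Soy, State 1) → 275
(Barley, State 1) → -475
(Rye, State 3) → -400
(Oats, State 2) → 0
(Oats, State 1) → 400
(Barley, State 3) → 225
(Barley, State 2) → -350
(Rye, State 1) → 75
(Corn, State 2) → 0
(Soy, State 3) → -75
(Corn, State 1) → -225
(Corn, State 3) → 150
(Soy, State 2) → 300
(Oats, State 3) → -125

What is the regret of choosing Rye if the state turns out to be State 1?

325

Best payoff under State 1 is 400.
Regret = 400 − 75 = 325.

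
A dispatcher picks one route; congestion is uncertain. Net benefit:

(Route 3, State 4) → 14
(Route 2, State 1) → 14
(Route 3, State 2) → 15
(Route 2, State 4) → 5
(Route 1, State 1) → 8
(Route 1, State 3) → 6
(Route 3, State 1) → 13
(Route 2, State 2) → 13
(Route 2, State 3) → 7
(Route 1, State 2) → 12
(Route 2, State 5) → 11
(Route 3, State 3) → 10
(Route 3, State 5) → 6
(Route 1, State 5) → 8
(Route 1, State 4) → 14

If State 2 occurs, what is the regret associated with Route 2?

Best payoff under State 2 is 15.
Regret = 15 − 13 = 2.

2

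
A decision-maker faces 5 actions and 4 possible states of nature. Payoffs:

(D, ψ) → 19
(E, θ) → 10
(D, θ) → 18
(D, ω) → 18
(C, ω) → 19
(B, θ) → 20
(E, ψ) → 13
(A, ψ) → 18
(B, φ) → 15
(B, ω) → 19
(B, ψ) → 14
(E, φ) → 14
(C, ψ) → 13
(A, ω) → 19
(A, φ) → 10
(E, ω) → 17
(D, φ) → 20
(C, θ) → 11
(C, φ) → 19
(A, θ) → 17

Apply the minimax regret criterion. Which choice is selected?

D

Column bests: θ=20, φ=20, ψ=19, ω=19.
A regrets: 3, 10, 1, 0 → max 10
B regrets: 0, 5, 5, 0 → max 5
C regrets: 9, 1, 6, 0 → max 9
D regrets: 2, 0, 0, 1 → max 2
E regrets: 10, 6, 6, 2 → max 10
Smallest max regret = 2 → D.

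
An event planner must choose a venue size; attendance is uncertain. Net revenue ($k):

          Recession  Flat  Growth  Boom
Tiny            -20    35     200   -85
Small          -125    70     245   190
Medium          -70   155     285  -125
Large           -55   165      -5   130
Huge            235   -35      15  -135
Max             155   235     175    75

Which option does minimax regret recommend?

Column bests: Recession=235, Flat=235, Growth=285, Boom=190.
Tiny regrets: 255, 200, 85, 275 → max 275
Small regrets: 360, 165, 40, 0 → max 360
Medium regrets: 305, 80, 0, 315 → max 315
Large regrets: 290, 70, 290, 60 → max 290
Huge regrets: 0, 270, 270, 325 → max 325
Max regrets: 80, 0, 110, 115 → max 115
Smallest max regret = 115 → Max.

Max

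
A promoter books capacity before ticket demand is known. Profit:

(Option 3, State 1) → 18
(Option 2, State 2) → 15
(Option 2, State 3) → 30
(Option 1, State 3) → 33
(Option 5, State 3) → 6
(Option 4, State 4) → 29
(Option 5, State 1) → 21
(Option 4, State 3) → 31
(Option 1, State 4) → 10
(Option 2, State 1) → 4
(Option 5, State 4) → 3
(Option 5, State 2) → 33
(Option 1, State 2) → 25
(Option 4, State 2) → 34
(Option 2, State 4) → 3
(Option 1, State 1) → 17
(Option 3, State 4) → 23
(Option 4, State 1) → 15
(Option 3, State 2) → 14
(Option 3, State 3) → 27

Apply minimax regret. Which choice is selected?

Column bests: State 1=21, State 2=34, State 3=33, State 4=29.
Option 1 regrets: 4, 9, 0, 19 → max 19
Option 2 regrets: 17, 19, 3, 26 → max 26
Option 3 regrets: 3, 20, 6, 6 → max 20
Option 4 regrets: 6, 0, 2, 0 → max 6
Option 5 regrets: 0, 1, 27, 26 → max 27
Smallest max regret = 6 → Option 4.

Option 4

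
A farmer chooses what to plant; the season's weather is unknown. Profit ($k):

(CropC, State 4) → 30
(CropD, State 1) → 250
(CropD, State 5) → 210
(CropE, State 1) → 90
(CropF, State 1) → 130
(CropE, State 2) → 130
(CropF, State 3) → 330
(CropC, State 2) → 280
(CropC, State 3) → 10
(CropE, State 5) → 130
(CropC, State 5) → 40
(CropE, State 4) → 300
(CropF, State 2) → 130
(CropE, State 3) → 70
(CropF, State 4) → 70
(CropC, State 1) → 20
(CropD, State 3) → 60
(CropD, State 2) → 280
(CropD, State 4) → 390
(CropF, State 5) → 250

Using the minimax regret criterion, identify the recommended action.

Column bests: State 1=250, State 2=280, State 3=330, State 4=390, State 5=250.
CropE regrets: 160, 150, 260, 90, 120 → max 260
CropD regrets: 0, 0, 270, 0, 40 → max 270
CropF regrets: 120, 150, 0, 320, 0 → max 320
CropC regrets: 230, 0, 320, 360, 210 → max 360
Smallest max regret = 260 → CropE.

CropE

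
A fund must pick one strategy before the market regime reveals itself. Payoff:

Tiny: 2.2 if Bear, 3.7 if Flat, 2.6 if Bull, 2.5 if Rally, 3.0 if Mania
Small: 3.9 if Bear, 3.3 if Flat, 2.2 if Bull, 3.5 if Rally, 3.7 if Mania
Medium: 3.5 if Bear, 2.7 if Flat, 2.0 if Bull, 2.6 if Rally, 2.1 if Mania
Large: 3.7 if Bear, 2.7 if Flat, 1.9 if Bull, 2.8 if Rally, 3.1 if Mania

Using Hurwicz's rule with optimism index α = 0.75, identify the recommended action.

Small

Tiny: 0.75·3.7 + 0.25·2.2 = 3.325
Small: 0.75·3.9 + 0.25·2.2 = 3.475
Medium: 0.75·3.5 + 0.25·2.0 = 3.125
Large: 0.75·3.7 + 0.25·1.9 = 3.25
Highest Hurwicz score = 3.475 → Small.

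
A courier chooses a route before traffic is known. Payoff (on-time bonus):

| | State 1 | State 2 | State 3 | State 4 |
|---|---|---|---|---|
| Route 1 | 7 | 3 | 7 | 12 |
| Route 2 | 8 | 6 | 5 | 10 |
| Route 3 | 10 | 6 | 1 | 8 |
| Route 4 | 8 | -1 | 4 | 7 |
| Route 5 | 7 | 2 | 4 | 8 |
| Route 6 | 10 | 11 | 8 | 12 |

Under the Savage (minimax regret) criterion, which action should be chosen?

Column bests: State 1=10, State 2=11, State 3=8, State 4=12.
Route 1 regrets: 3, 8, 1, 0 → max 8
Route 2 regrets: 2, 5, 3, 2 → max 5
Route 3 regrets: 0, 5, 7, 4 → max 7
Route 4 regrets: 2, 12, 4, 5 → max 12
Route 5 regrets: 3, 9, 4, 4 → max 9
Route 6 regrets: 0, 0, 0, 0 → max 0
Smallest max regret = 0 → Route 6.

Route 6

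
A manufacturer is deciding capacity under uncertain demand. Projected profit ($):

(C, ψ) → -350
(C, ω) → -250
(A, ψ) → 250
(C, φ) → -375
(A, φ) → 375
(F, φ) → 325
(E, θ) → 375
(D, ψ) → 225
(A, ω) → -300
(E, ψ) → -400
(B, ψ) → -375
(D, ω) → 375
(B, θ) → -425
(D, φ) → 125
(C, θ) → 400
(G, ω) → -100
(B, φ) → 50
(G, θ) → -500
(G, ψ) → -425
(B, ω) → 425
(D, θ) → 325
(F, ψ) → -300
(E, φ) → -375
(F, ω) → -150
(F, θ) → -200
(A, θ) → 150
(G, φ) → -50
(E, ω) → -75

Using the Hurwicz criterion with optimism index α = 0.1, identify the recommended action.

D

A: 0.1·375 + 0.9·(-300) = -232.5
B: 0.1·425 + 0.9·(-425) = -340
C: 0.1·400 + 0.9·(-375) = -297.5
D: 0.1·375 + 0.9·125 = 150
E: 0.1·375 + 0.9·(-400) = -322.5
F: 0.1·325 + 0.9·(-300) = -237.5
G: 0.1·(-50) + 0.9·(-500) = -455
Highest Hurwicz score = 150 → D.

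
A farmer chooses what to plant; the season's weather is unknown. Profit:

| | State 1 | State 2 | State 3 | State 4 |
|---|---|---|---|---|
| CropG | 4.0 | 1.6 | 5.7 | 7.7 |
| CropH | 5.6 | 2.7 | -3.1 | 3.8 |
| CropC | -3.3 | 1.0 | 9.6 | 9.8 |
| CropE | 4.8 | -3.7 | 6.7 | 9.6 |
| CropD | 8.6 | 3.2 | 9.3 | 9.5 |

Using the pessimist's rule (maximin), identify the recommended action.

Row minima: CropG=1.6, CropH=-3.1, CropC=-3.3, CropE=-3.7, CropD=3.2
Best worst-case = 3.2 → CropD.

CropD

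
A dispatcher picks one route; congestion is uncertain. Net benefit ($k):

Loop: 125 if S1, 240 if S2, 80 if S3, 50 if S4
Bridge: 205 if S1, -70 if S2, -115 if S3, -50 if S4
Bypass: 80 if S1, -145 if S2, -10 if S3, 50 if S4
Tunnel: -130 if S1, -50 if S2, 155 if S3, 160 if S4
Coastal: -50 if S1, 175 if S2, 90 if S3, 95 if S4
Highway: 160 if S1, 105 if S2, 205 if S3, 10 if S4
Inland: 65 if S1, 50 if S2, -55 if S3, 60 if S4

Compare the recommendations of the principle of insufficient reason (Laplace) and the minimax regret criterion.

Row averages: Loop=123.75, Bridge=-7.5, Bypass=-6.25, Tunnel=33.75, Coastal=77.5, Highway=120, Inland=30
Highest average = 123.75 → Loop.
Column bests: S1=205, S2=240, S3=205, S4=160.
Loop regrets: 80, 0, 125, 110 → max 125
Bridge regrets: 0, 310, 320, 210 → max 320
Bypass regrets: 125, 385, 215, 110 → max 385
Tunnel regrets: 335, 290, 50, 0 → max 335
Coastal regrets: 255, 65, 115, 65 → max 255
Highway regrets: 45, 135, 0, 150 → max 150
Inland regrets: 140, 190, 260, 100 → max 260
Smallest max regret = 125 → Loop.

laplace → Loop; minimax regret → Loop (agree)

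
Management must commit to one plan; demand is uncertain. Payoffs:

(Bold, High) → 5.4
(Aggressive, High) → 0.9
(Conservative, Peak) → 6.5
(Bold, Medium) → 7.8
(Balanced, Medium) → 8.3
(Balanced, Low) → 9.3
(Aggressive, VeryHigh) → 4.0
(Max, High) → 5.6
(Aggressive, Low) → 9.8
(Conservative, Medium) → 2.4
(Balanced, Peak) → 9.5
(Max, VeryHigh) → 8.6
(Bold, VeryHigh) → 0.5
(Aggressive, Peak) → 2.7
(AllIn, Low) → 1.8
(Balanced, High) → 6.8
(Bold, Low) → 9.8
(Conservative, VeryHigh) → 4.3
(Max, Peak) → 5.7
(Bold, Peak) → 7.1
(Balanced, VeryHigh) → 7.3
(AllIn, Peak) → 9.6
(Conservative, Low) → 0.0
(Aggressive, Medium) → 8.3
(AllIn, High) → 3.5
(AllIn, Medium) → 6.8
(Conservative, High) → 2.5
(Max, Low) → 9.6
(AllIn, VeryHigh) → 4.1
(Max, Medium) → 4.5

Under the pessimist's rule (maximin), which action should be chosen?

Row minima: Conservative=0.0, Balanced=6.8, Aggressive=0.9, Bold=0.5, AllIn=1.8, Max=4.5
Best worst-case = 6.8 → Balanced.

Balanced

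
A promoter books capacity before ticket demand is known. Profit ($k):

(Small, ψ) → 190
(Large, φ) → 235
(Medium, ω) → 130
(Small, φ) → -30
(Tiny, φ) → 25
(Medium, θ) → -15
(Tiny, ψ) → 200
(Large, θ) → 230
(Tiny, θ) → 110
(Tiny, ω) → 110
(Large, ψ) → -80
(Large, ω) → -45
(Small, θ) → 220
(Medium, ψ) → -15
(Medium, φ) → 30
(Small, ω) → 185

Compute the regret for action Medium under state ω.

55

Best payoff under ω is 185.
Regret = 185 − 130 = 55.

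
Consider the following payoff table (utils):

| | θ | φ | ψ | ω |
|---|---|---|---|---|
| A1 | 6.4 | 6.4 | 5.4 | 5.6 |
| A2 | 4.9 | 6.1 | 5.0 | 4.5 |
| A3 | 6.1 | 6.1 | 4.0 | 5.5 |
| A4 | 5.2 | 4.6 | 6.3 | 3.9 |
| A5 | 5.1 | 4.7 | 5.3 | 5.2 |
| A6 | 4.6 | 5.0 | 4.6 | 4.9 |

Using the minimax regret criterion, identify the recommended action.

Column bests: θ=6.4, φ=6.4, ψ=6.3, ω=5.6.
A1 regrets: 0.0, 0.0, 0.9, 0.0 → max 0.9
A2 regrets: 1.5, 0.3, 1.3, 1.1 → max 1.5
A3 regrets: 0.3, 0.3, 2.3, 0.1 → max 2.3
A4 regrets: 1.2, 1.8, 0.0, 1.7 → max 1.8
A5 regrets: 1.3, 1.7, 1.0, 0.4 → max 1.7
A6 regrets: 1.8, 1.4, 1.7, 0.7 → max 1.8
Smallest max regret = 0.9 → A1.

A1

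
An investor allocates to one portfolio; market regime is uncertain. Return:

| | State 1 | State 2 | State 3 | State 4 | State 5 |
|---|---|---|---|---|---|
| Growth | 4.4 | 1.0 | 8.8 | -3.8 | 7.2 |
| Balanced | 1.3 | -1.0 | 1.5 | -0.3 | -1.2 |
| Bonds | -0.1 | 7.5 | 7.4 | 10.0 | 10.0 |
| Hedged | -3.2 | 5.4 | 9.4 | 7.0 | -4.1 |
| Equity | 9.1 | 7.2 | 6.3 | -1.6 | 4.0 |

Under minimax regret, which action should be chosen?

Bonds

Column bests: State 1=9.1, State 2=7.5, State 3=9.4, State 4=10.0, State 5=10.0.
Growth regrets: 4.7, 6.5, 0.6, 13.8, 2.8 → max 13.8
Balanced regrets: 7.8, 8.5, 7.9, 10.3, 11.2 → max 11.2
Bonds regrets: 9.2, 0.0, 2.0, 0.0, 0.0 → max 9.2
Hedged regrets: 12.3, 2.1, 0.0, 3.0, 14.1 → max 14.1
Equity regrets: 0.0, 0.3, 3.1, 11.6, 6.0 → max 11.6
Smallest max regret = 9.2 → Bonds.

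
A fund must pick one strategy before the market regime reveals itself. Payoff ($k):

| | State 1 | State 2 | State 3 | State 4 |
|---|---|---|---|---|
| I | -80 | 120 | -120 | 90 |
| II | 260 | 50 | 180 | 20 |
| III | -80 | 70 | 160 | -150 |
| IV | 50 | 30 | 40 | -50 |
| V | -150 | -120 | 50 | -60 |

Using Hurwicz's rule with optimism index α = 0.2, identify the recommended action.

I: 0.2·120 + 0.8·(-120) = -72
II: 0.2·260 + 0.8·20 = 68
III: 0.2·160 + 0.8·(-150) = -88
IV: 0.2·50 + 0.8·(-50) = -30
V: 0.2·50 + 0.8·(-150) = -110
Highest Hurwicz score = 68 → II.

II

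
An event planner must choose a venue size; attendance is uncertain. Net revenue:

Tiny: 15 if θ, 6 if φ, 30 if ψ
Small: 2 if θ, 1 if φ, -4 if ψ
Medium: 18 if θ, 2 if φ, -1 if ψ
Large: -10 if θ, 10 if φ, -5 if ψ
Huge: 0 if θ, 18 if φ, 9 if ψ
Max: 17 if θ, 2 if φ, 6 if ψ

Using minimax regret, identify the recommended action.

Column bests: θ=18, φ=18, ψ=30.
Tiny regrets: 3, 12, 0 → max 12
Small regrets: 16, 17, 34 → max 34
Medium regrets: 0, 16, 31 → max 31
Large regrets: 28, 8, 35 → max 35
Huge regrets: 18, 0, 21 → max 21
Max regrets: 1, 16, 24 → max 24
Smallest max regret = 12 → Tiny.

Tiny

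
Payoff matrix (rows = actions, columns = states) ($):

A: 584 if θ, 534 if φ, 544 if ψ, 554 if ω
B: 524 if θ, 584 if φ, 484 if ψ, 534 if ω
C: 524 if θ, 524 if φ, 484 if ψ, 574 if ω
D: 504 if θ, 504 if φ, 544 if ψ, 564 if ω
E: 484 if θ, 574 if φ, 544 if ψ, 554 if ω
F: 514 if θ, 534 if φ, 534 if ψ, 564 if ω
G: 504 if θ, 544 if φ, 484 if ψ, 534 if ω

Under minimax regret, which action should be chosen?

A

Column bests: θ=584, φ=584, ψ=544, ω=574.
A regrets: 0, 50, 0, 20 → max 50
B regrets: 60, 0, 60, 40 → max 60
C regrets: 60, 60, 60, 0 → max 60
D regrets: 80, 80, 0, 10 → max 80
E regrets: 100, 10, 0, 20 → max 100
F regrets: 70, 50, 10, 10 → max 70
G regrets: 80, 40, 60, 40 → max 80
Smallest max regret = 50 → A.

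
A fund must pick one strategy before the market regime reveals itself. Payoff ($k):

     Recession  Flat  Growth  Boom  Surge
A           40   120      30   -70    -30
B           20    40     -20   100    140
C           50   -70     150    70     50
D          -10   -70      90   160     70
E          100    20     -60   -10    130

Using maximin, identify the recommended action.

B

Row minima: A=-70, B=-20, C=-70, D=-70, E=-60
Best worst-case = -20 → B.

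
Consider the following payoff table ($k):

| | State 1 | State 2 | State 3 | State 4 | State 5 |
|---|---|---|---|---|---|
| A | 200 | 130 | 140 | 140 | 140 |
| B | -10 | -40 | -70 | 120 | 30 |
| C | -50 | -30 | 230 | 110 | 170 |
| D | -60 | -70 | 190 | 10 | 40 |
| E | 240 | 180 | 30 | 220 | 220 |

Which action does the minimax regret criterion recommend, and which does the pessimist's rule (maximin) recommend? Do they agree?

Column bests: State 1=240, State 2=180, State 3=230, State 4=220, State 5=220.
A regrets: 40, 50, 90, 80, 80 → max 90
B regrets: 250, 220, 300, 100, 190 → max 300
C regrets: 290, 210, 0, 110, 50 → max 290
D regrets: 300, 250, 40, 210, 180 → max 300
E regrets: 0, 0, 200, 0, 0 → max 200
Smallest max regret = 90 → A.
Row minima: A=130, B=-70, C=-50, D=-70, E=30
Best worst-case = 130 → A.

minimax regret → A; maximin → A (agree)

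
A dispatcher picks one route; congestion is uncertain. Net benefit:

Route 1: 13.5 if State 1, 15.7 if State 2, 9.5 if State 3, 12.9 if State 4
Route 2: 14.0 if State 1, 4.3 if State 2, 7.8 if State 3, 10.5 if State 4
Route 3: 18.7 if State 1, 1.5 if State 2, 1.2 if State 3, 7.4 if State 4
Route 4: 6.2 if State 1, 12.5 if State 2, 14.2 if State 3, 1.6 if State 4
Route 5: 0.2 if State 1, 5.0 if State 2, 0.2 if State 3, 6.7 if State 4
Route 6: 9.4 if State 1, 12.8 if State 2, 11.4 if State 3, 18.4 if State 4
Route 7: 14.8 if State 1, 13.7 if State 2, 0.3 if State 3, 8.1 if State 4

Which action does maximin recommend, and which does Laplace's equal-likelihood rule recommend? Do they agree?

Row minima: Route 1=9.5, Route 2=4.3, Route 3=1.2, Route 4=1.6, Route 5=0.2, Route 6=9.4, Route 7=0.3
Best worst-case = 9.5 → Route 1.
Row averages: Route 1=12.9, Route 2=9.15, Route 3=7.2, Route 4=8.625, Route 5=3.025, Route 6=13, Route 7=9.225
Highest average = 13 → Route 6.

maximin → Route 1; laplace → Route 6 (disagree)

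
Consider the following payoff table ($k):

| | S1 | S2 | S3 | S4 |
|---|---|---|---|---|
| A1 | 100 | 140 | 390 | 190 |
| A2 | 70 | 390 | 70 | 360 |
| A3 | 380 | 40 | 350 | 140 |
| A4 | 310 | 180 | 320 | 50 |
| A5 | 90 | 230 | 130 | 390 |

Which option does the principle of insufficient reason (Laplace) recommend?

A3

Row averages: A1=205, A2=222.5, A3=227.5, A4=215, A5=210
Highest average = 227.5 → A3.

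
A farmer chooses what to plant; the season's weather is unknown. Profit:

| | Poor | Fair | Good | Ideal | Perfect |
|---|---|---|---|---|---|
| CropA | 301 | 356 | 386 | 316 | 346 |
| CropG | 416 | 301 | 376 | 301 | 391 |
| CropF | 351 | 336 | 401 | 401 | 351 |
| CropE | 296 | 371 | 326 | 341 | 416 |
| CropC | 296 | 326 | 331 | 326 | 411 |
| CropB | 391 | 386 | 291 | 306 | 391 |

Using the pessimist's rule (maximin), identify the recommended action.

CropF

Row minima: CropA=301, CropG=301, CropF=336, CropE=296, CropC=296, CropB=291
Best worst-case = 336 → CropF.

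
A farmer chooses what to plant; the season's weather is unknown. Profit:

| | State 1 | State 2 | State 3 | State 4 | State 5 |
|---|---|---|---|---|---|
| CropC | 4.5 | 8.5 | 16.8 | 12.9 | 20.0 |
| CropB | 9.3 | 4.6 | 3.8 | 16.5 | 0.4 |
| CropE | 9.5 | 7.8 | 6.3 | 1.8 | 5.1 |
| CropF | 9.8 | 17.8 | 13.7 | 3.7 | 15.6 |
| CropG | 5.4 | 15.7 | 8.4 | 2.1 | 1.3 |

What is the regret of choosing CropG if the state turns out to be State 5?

Best payoff under State 5 is 20.0.
Regret = 20.0 − 1.3 = 18.7.

18.7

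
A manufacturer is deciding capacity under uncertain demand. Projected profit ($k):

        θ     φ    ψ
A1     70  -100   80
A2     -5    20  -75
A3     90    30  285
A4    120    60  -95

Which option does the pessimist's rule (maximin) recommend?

A3

Row minima: A1=-100, A2=-75, A3=30, A4=-95
Best worst-case = 30 → A3.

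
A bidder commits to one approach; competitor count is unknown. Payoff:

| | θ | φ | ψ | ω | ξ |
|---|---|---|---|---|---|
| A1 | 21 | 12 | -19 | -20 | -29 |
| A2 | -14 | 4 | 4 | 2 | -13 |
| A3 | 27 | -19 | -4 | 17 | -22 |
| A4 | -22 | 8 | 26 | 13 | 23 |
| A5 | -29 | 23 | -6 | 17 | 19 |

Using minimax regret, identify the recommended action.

A2

Column bests: θ=27, φ=23, ψ=26, ω=17, ξ=23.
A1 regrets: 6, 11, 45, 37, 52 → max 52
A2 regrets: 41, 19, 22, 15, 36 → max 41
A3 regrets: 0, 42, 30, 0, 45 → max 45
A4 regrets: 49, 15, 0, 4, 0 → max 49
A5 regrets: 56, 0, 32, 0, 4 → max 56
Smallest max regret = 41 → A2.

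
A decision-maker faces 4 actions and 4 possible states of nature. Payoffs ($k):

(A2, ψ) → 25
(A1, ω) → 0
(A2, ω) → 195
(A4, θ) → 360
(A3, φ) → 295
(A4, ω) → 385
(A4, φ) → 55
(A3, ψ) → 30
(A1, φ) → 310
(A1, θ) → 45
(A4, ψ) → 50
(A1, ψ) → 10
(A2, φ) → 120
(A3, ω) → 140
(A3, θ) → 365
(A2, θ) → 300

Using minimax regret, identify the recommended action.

A2

Column bests: θ=365, φ=310, ψ=50, ω=385.
A1 regrets: 320, 0, 40, 385 → max 385
A2 regrets: 65, 190, 25, 190 → max 190
A3 regrets: 0, 15, 20, 245 → max 245
A4 regrets: 5, 255, 0, 0 → max 255
Smallest max regret = 190 → A2.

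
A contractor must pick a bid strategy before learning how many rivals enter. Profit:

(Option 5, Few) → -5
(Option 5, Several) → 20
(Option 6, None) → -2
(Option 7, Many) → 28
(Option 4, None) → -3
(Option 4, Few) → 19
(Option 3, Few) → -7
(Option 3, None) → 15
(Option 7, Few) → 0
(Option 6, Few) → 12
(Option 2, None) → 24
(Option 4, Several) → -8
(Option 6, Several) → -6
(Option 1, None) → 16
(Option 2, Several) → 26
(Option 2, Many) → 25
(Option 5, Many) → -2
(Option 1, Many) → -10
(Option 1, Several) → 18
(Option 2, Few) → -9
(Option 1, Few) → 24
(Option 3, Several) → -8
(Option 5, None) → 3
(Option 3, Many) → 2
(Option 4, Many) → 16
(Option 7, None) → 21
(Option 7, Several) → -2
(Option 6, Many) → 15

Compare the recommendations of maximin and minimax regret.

Row minima: Option 1=-10, Option 2=-9, Option 3=-8, Option 4=-8, Option 5=-5, Option 6=-6, Option 7=-2
Best worst-case = -2 → Option 7.
Column bests: None=24, Few=24, Several=26, Many=28.
Option 1 regrets: 8, 0, 8, 38 → max 38
Option 2 regrets: 0, 33, 0, 3 → max 33
Option 3 regrets: 9, 31, 34, 26 → max 34
Option 4 regrets: 27, 5, 34, 12 → max 34
Option 5 regrets: 21, 29, 6, 30 → max 30
Option 6 regrets: 26, 12, 32, 13 → max 32
Option 7 regrets: 3, 24, 28, 0 → max 28
Smallest max regret = 28 → Option 7.

maximin → Option 7; minimax regret → Option 7 (agree)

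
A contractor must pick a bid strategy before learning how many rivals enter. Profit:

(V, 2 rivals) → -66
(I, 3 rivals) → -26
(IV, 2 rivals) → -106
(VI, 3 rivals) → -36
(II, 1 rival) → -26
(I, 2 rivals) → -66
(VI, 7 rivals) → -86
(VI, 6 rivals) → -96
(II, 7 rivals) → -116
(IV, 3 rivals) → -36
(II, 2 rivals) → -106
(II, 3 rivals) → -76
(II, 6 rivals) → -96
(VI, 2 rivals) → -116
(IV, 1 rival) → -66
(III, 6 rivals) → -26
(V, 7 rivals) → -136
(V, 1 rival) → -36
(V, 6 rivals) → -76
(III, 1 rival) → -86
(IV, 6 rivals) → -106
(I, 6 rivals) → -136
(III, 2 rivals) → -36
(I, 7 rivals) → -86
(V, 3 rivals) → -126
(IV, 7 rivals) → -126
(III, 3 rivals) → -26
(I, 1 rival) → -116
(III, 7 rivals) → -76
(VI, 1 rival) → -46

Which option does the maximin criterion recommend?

Row minima: I=-136, II=-116, III=-86, IV=-126, V=-136, VI=-116
Best worst-case = -86 → III.

III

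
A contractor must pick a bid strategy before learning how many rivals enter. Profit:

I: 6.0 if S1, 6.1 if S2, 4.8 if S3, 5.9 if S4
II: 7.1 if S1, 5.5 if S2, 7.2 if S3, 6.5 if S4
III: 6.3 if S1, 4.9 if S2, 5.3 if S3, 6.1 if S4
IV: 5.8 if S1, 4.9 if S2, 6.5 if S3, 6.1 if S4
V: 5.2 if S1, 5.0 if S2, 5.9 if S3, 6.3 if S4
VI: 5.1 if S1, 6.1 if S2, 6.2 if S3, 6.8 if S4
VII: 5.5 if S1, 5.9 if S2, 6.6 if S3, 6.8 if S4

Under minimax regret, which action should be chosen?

Column bests: S1=7.1, S2=6.1, S3=7.2, S4=6.8.
I regrets: 1.1, 0.0, 2.4, 0.9 → max 2.4
II regrets: 0.0, 0.6, 0.0, 0.3 → max 0.6
III regrets: 0.8, 1.2, 1.9, 0.7 → max 1.9
IV regrets: 1.3, 1.2, 0.7, 0.7 → max 1.3
V regrets: 1.9, 1.1, 1.3, 0.5 → max 1.9
VI regrets: 2.0, 0.0, 1.0, 0.0 → max 2.0
VII regrets: 1.6, 0.2, 0.6, 0.0 → max 1.6
Smallest max regret = 0.6 → II.

II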